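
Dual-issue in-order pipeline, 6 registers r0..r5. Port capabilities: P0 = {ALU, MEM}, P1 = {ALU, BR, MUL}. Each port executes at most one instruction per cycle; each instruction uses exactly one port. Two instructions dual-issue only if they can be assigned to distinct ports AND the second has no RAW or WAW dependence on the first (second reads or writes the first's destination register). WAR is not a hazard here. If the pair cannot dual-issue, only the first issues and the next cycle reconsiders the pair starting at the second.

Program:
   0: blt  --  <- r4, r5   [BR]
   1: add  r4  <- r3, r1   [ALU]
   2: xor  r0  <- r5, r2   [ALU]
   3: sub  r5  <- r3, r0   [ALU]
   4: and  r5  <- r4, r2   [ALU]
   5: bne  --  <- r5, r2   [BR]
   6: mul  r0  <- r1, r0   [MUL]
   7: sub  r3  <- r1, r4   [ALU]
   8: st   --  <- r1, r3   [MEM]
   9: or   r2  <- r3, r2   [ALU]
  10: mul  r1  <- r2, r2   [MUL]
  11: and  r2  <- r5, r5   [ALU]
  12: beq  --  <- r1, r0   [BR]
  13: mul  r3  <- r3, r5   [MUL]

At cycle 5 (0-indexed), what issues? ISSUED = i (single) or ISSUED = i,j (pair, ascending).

ISSUED = 6,7

t=0 i0+i1:blt;add ; pair
t=1 i2:xor ; RAW r0
t=2 i3:sub ; WAW r5
t=3 i4:and ; RAW r5
t=4 i5:bne ; no-port BR/MUL
t=5 i6+i7:mul;sub ; pair
t=6 i8+i9:st;or ; pair
t=7 i10+i11:mul;and ; pair
t=8 i12:beq ; no-port BR/MUL
t=9 i13:mul ; tail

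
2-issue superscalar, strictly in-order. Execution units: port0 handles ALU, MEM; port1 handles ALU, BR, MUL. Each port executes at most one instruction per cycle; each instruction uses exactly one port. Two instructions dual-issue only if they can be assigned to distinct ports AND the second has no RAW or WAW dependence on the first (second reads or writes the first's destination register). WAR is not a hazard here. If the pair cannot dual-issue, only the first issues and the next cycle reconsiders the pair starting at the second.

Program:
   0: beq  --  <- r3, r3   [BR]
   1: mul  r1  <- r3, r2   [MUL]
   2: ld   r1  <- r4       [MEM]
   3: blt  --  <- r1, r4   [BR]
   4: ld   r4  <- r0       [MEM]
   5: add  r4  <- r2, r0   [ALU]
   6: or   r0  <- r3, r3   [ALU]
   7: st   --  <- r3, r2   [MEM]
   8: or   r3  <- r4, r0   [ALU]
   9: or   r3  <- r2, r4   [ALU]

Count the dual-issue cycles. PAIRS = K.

0. beq @i0  | no-port BR/MUL
1. mul @i1  | WAW r1
2. ld @i2  | RAW r1
3. blt;ld @i3+i4  | 2-wide
4. add;or @i5+i6  | 2-wide
5. st;or @i7+i8  | 2-wide
6. or @i9  | tail

PAIRS = 3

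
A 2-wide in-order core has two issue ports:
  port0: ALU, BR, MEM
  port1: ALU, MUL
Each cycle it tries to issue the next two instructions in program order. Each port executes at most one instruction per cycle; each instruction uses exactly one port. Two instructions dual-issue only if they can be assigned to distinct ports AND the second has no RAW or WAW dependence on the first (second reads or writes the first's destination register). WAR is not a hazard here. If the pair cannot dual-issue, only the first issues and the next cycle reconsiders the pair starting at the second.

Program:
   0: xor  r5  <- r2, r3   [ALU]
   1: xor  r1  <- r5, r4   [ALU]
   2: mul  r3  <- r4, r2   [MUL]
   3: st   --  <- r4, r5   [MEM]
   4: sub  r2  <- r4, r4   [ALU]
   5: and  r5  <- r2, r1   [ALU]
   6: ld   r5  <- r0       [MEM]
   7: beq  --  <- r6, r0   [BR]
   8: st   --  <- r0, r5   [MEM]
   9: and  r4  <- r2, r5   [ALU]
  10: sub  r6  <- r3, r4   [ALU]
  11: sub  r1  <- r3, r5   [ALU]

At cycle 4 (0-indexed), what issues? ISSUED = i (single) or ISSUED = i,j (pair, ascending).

ISSUED = 6

t=0 i0:xor ; RAW r5
t=1 i1,i2:xor mul ; dual
t=2 i3,i4:st sub ; dual
t=3 i5:and ; WAW r5
t=4 i6:ld ; no-port MEM/BR
t=5 i7:beq ; no-port BR/MEM
t=6 i8,i9:st and ; dual
t=7 i10,i11:sub sub ; dual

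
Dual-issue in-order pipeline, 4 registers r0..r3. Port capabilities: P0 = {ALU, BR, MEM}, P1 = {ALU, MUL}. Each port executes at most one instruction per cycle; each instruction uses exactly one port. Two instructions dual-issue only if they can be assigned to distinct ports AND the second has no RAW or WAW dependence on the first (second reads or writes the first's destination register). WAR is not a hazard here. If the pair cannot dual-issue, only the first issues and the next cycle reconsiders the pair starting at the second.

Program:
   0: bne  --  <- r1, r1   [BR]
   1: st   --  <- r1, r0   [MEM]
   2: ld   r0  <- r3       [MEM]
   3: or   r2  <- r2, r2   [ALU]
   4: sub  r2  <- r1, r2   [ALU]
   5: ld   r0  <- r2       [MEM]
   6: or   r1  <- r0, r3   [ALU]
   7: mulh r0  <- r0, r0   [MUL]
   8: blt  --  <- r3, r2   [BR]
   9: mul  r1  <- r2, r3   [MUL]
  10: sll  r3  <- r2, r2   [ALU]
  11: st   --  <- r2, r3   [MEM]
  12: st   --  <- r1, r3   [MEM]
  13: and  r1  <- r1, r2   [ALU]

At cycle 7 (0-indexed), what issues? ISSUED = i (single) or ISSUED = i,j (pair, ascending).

ISSUED = 10

0. bne @i0  | no-port BR/MEM
1. st @i1  | no-port MEM/MEM
2. ld/or @i2,i3  | dual
3. sub @i4  | RAW r2
4. ld @i5  | RAW r0
5. or/mulh @i6,i7  | dual
6. blt/mul @i8,i9  | dual
7. sll @i10  | RAW r3
8. st @i11  | no-port MEM/MEM
9. st/and @i12,i13  | dual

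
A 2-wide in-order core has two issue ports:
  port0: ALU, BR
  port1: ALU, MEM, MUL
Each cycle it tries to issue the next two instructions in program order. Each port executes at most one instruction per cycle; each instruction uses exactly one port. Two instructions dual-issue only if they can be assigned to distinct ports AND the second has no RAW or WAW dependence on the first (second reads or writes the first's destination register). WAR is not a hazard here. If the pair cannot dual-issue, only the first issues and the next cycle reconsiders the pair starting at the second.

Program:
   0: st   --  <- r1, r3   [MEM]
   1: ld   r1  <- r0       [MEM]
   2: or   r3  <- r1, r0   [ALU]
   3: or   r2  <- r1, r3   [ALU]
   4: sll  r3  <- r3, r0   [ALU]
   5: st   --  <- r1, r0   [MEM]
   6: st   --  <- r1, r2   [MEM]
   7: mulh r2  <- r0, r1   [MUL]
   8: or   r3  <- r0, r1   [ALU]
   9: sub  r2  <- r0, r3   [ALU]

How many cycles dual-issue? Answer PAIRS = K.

  cy0 -> i0 (st) no-port MEM/MEM
  cy1 -> i1 (ld) RAW r1
  cy2 -> i2 (or) RAW r3
  cy3 -> i3,i4 (or;sll) dual
  cy4 -> i5 (st) no-port MEM/MEM
  cy5 -> i6 (st) no-port MEM/MUL
  cy6 -> i7,i8 (mulh;or) dual
  cy7 -> i9 (sub) tail

PAIRS = 2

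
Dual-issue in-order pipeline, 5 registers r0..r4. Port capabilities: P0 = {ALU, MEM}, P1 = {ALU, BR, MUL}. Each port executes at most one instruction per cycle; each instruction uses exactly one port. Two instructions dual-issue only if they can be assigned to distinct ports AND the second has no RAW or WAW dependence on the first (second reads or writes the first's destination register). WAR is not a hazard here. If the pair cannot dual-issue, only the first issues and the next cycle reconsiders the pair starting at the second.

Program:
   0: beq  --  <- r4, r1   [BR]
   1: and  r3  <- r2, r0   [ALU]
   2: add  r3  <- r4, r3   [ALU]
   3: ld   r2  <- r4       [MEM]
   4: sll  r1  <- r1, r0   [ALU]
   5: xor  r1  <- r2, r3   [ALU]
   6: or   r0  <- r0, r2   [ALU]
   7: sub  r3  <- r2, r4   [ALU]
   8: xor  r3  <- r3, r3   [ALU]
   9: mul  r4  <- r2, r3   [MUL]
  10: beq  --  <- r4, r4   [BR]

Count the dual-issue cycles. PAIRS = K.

#0 head=0: beq;and i0,i1 pair
#1 head=2: add;ld i2,i3 pair
#2 head=4: sll i4 WAW r1
#3 head=5: xor;or i5,i6 pair
#4 head=7: sub i7 RAW+WAW r3
#5 head=8: xor i8 RAW r3
#6 head=9: mul i9 no-port MUL/BR
#7 head=10: beq i10 tail

PAIRS = 3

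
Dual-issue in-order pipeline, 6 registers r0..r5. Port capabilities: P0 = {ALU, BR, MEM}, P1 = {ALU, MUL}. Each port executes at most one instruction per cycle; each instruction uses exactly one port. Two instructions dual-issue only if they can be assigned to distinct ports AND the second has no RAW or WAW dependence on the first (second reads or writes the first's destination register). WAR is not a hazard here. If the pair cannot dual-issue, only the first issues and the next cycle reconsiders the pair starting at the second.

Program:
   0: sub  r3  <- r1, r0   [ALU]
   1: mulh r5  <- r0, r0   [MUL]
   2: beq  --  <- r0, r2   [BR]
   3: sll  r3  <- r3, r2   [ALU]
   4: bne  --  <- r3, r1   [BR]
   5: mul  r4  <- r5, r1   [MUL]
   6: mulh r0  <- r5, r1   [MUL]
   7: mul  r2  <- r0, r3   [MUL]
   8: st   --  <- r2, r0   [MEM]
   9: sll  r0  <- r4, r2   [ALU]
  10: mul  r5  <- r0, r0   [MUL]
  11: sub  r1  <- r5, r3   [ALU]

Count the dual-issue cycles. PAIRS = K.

PAIRS = 4

t=0 i0+i1:sub.ALU;mulh.MUL ; pair
t=1 i2+i3:beq.BR;sll.ALU ; pair
t=2 i4+i5:bne.BR;mul.MUL ; pair
t=3 i6:mulh.MUL ; no-port MUL/MUL
t=4 i7:mul.MUL ; RAW r2
t=5 i8+i9:st.MEM;sll.ALU ; pair
t=6 i10:mul.MUL ; RAW r5
t=7 i11:sub.ALU ; tail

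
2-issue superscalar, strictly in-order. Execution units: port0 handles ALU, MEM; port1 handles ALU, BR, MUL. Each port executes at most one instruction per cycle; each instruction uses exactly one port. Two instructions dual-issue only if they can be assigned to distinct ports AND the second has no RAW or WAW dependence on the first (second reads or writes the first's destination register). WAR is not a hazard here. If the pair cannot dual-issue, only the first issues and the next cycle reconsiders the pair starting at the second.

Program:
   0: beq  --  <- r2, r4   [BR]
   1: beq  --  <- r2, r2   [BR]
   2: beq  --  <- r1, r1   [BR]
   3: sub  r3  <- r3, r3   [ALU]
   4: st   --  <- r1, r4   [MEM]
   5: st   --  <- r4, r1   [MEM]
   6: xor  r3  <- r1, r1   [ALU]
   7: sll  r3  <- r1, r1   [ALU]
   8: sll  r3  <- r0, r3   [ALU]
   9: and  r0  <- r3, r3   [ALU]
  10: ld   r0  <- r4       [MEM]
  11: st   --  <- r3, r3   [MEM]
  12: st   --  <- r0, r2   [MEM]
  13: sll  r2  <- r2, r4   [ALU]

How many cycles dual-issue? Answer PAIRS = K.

t=0 i0:beq ; no-port BR/BR
t=1 i1:beq ; no-port BR/BR
t=2 i2/i3:beq+sub ; pair
t=3 i4:st ; no-port MEM/MEM
t=4 i5/i6:st+xor ; pair
t=5 i7:sll ; RAW+WAW r3
t=6 i8:sll ; RAW r3
t=7 i9:and ; WAW r0
t=8 i10:ld ; no-port MEM/MEM
t=9 i11:st ; no-port MEM/MEM
t=10 i12/i13:st+sll ; pair

PAIRS = 3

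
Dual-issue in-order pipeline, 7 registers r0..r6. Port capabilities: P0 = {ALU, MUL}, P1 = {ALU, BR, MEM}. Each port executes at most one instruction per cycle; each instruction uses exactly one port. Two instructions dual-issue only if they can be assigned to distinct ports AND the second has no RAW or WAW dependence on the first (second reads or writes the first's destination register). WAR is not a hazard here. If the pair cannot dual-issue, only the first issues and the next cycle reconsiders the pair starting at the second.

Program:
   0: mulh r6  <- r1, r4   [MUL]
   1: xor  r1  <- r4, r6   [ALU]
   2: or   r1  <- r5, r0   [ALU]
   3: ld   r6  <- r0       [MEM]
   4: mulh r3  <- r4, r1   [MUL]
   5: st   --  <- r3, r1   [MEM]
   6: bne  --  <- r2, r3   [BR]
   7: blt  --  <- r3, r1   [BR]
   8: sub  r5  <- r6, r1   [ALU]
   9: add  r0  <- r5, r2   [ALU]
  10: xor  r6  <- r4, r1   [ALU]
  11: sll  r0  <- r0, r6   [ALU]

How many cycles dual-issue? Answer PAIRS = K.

PAIRS = 3

c0: i0 mulh.MUL  RAW r6
c1: i1 xor.ALU  WAW r1
c2: i2+i3 or.ALU+ld.MEM  dual
c3: i4 mulh.MUL  RAW r3
c4: i5 st.MEM  no-port MEM/BR
c5: i6 bne.BR  no-port BR/BR
c6: i7+i8 blt.BR+sub.ALU  dual
c7: i9+i10 add.ALU+xor.ALU  dual
c8: i11 sll.ALU  tail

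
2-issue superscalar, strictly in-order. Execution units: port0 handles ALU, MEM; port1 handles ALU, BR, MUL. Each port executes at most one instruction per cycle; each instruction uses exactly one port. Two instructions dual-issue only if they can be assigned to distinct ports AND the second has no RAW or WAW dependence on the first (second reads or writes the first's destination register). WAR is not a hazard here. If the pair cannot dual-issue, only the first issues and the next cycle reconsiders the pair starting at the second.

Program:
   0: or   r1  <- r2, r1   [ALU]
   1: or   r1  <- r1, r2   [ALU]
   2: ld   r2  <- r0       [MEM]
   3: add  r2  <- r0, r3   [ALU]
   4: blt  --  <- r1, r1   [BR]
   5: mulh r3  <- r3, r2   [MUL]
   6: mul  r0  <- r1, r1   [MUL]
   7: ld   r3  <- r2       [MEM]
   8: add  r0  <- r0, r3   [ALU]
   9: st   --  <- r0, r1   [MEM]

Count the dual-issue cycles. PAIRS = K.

[0] i0  or.ALU  -- RAW+WAW r1
[1] i1/i2  or.ALU+ld.MEM  -- 2-wide
[2] i3/i4  add.ALU+blt.BR  -- 2-wide
[3] i5  mulh.MUL  -- no-port MUL/MUL
[4] i6/i7  mul.MUL+ld.MEM  -- 2-wide
[5] i8  add.ALU  -- RAW r0
[6] i9  st.MEM  -- tail

PAIRS = 3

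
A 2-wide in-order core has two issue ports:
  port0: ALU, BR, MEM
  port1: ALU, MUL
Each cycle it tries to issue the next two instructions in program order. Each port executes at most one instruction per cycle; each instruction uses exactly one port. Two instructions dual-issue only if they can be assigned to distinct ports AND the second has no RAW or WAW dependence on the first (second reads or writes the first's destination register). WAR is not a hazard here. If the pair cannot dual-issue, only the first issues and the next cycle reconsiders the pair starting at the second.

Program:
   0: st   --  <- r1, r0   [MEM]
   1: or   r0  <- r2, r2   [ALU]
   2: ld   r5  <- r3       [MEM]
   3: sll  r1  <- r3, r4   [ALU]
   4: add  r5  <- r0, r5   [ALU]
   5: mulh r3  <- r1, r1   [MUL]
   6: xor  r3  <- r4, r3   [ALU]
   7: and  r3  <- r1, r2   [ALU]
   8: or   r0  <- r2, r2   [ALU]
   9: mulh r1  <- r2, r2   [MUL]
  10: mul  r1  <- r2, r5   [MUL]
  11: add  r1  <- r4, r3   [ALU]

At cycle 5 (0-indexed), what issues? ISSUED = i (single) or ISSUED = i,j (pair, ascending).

ISSUED = 9

#0 head=0: st or i0/i1 dual
#1 head=2: ld sll i2/i3 dual
#2 head=4: add mulh i4/i5 dual
#3 head=6: xor i6 WAW r3
#4 head=7: and or i7/i8 dual
#5 head=9: mulh i9 no-port MUL/MUL
#6 head=10: mul i10 WAW r1
#7 head=11: add i11 tail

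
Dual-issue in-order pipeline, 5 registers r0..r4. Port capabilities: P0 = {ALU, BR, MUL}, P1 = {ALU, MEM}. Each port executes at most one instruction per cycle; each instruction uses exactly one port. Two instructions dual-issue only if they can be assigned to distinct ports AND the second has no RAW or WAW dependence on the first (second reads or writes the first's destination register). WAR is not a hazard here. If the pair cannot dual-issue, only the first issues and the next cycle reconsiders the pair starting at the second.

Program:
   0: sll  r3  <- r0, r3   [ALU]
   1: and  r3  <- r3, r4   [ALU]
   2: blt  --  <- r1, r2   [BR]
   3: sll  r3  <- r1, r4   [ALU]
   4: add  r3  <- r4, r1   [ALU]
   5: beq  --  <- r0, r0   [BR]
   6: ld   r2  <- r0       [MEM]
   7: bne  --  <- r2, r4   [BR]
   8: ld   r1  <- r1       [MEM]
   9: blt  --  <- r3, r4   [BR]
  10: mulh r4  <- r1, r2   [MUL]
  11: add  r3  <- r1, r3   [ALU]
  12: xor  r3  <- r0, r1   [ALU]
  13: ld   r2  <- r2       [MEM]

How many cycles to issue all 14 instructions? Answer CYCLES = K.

#0 head=0: sll.ALU i0 RAW+WAW r3
#1 head=1: and.ALU/blt.BR i1,i2 2-wide
#2 head=3: sll.ALU i3 WAW r3
#3 head=4: add.ALU/beq.BR i4,i5 2-wide
#4 head=6: ld.MEM i6 RAW r2
#5 head=7: bne.BR/ld.MEM i7,i8 2-wide
#6 head=9: blt.BR i9 no-port BR/MUL
#7 head=10: mulh.MUL/add.ALU i10,i11 2-wide
#8 head=12: xor.ALU/ld.MEM i12,i13 2-wide

CYCLES = 9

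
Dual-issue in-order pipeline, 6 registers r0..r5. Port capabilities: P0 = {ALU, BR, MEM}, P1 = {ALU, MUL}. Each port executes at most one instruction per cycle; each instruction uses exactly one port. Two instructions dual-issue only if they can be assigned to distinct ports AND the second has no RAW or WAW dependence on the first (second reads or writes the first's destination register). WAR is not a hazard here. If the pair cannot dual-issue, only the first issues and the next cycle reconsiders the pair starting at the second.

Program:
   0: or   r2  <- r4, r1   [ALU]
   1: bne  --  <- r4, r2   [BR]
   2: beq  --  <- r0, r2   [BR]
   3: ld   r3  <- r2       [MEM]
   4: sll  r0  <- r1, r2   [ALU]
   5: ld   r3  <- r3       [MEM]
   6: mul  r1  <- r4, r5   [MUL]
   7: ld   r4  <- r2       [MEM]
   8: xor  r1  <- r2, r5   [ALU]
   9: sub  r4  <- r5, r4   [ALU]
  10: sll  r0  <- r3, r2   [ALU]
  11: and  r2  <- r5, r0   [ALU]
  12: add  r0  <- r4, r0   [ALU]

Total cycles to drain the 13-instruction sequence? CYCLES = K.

[0] i0  or.ALU  -- RAW r2
[1] i1  bne.BR  -- no-port BR/BR
[2] i2  beq.BR  -- no-port BR/MEM
[3] i3&i4  ld.MEM/sll.ALU  -- pair
[4] i5&i6  ld.MEM/mul.MUL  -- pair
[5] i7&i8  ld.MEM/xor.ALU  -- pair
[6] i9&i10  sub.ALU/sll.ALU  -- pair
[7] i11&i12  and.ALU/add.ALU  -- pair

CYCLES = 8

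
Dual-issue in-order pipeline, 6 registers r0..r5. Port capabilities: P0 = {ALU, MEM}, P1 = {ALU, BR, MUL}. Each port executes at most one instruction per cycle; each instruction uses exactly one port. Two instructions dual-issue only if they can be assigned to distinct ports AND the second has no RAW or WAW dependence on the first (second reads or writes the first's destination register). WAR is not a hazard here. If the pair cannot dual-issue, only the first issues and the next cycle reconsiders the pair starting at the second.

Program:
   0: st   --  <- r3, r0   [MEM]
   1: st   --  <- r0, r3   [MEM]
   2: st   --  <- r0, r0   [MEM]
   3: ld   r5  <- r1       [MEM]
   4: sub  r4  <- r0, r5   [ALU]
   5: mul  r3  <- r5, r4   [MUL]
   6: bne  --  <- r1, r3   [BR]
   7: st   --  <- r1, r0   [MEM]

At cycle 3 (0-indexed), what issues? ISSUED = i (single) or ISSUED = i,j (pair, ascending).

c0: i0 st  no-port MEM/MEM
c1: i1 st  no-port MEM/MEM
c2: i2 st  no-port MEM/MEM
c3: i3 ld  RAW r5
c4: i4 sub  RAW r4
c5: i5 mul  no-port MUL/BR
c6: i6/i7 bne+st  dual

ISSUED = 3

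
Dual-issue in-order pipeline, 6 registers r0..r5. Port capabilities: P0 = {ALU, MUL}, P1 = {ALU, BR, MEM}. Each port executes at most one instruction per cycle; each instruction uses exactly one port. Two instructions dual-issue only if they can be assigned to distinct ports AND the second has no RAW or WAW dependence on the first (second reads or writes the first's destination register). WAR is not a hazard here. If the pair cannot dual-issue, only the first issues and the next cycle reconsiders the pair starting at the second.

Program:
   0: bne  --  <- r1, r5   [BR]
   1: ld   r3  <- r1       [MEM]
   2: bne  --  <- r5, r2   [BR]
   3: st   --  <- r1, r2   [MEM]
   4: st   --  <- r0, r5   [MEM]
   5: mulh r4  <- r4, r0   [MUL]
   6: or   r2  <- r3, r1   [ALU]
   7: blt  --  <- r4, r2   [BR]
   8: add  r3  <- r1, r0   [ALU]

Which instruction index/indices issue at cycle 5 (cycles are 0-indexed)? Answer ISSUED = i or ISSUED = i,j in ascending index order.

ISSUED = 6

#0 head=0: bne.BR i0 no-port BR/MEM
#1 head=1: ld.MEM i1 no-port MEM/BR
#2 head=2: bne.BR i2 no-port BR/MEM
#3 head=3: st.MEM i3 no-port MEM/MEM
#4 head=4: st.MEM+mulh.MUL i4/i5 pair
#5 head=6: or.ALU i6 RAW r2
#6 head=7: blt.BR+add.ALU i7/i8 pair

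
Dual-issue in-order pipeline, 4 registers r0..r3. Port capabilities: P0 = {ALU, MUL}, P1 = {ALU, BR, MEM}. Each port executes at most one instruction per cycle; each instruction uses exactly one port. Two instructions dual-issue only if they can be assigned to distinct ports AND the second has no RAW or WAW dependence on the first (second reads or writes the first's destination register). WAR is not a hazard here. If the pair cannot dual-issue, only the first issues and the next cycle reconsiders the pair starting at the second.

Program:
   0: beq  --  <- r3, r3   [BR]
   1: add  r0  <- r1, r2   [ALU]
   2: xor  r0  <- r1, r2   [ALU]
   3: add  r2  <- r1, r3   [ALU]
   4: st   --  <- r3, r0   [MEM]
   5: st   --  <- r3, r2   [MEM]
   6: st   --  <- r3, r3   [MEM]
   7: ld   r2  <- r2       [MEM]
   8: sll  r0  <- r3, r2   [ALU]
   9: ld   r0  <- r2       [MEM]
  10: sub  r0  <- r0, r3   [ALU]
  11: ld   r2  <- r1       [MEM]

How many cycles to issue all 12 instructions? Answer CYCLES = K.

CYCLES = 9

[0] i0&i1  beq.BR add.ALU  -- pair
[1] i2&i3  xor.ALU add.ALU  -- pair
[2] i4  st.MEM  -- no-port MEM/MEM
[3] i5  st.MEM  -- no-port MEM/MEM
[4] i6  st.MEM  -- no-port MEM/MEM
[5] i7  ld.MEM  -- RAW r2
[6] i8  sll.ALU  -- WAW r0
[7] i9  ld.MEM  -- RAW+WAW r0
[8] i10&i11  sub.ALU ld.MEM  -- pair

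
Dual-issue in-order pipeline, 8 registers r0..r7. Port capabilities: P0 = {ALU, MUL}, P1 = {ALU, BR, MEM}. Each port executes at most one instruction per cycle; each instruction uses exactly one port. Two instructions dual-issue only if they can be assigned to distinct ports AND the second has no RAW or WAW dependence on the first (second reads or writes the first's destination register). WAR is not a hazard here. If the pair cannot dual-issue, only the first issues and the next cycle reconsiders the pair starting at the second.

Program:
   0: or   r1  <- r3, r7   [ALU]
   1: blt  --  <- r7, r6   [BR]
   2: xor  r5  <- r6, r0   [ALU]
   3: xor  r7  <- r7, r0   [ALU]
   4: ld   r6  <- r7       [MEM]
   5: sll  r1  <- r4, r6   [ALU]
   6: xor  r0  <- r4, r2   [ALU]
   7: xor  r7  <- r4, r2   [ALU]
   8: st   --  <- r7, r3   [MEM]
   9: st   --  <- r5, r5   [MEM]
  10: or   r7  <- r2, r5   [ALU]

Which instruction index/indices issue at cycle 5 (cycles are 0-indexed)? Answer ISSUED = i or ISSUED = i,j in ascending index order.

t=0 i0/i1:or/blt ; 2-wide
t=1 i2/i3:xor/xor ; 2-wide
t=2 i4:ld ; RAW r6
t=3 i5/i6:sll/xor ; 2-wide
t=4 i7:xor ; RAW r7
t=5 i8:st ; no-port MEM/MEM
t=6 i9/i10:st/or ; 2-wide

ISSUED = 8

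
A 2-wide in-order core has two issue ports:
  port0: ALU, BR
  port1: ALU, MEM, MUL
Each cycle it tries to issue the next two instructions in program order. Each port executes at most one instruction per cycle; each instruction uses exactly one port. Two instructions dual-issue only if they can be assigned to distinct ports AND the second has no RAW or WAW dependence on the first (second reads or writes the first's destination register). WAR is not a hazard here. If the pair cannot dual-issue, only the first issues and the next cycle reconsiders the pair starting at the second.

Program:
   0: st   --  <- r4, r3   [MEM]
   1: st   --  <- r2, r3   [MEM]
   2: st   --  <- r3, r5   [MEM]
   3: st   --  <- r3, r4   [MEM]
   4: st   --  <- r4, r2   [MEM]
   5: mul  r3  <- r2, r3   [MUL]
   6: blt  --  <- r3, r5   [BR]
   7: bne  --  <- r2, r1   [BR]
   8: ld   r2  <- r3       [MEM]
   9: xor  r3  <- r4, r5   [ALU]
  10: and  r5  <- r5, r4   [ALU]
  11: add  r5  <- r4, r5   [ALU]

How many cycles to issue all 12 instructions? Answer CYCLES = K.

0. st.MEM @i0  | no-port MEM/MEM
1. st.MEM @i1  | no-port MEM/MEM
2. st.MEM @i2  | no-port MEM/MEM
3. st.MEM @i3  | no-port MEM/MEM
4. st.MEM @i4  | no-port MEM/MUL
5. mul.MUL @i5  | RAW r3
6. blt.BR @i6  | no-port BR/BR
7. bne.BR ld.MEM @i7&i8  | pair
8. xor.ALU and.ALU @i9&i10  | pair
9. add.ALU @i11  | tail

CYCLES = 10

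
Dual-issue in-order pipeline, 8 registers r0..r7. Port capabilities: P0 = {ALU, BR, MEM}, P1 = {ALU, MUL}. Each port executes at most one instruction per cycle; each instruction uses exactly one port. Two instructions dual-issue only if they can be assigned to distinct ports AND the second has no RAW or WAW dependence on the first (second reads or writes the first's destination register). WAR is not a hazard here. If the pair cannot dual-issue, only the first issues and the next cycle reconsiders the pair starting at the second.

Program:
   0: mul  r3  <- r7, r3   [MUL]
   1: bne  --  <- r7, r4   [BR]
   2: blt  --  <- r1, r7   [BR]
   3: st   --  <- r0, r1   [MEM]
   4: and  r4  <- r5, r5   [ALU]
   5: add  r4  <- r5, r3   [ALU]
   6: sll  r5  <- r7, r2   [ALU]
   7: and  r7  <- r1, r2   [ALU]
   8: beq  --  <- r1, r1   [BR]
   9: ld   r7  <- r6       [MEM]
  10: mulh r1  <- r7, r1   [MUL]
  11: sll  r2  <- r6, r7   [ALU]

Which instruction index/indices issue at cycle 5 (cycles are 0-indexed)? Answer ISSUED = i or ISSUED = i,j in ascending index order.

c0: i0,i1 mul.MUL+bne.BR  pair
c1: i2 blt.BR  no-port BR/MEM
c2: i3,i4 st.MEM+and.ALU  pair
c3: i5,i6 add.ALU+sll.ALU  pair
c4: i7,i8 and.ALU+beq.BR  pair
c5: i9 ld.MEM  RAW r7
c6: i10,i11 mulh.MUL+sll.ALU  pair

ISSUED = 9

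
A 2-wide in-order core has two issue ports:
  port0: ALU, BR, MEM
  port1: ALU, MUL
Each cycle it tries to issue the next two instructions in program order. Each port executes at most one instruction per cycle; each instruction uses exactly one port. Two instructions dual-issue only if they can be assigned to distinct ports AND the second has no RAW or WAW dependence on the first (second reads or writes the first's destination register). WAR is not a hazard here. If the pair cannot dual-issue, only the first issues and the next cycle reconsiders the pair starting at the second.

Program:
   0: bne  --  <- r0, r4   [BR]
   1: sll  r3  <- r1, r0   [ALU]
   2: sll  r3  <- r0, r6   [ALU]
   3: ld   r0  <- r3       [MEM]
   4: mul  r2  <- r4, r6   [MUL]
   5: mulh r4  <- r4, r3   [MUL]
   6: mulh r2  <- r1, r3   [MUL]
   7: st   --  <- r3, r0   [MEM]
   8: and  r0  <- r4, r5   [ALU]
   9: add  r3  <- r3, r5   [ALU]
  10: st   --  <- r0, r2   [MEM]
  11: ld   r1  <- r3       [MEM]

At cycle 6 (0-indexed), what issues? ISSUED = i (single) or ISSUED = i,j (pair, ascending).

ISSUED = 10

t=0 i0,i1:bne.BR sll.ALU ; dual
t=1 i2:sll.ALU ; RAW r3
t=2 i3,i4:ld.MEM mul.MUL ; dual
t=3 i5:mulh.MUL ; no-port MUL/MUL
t=4 i6,i7:mulh.MUL st.MEM ; dual
t=5 i8,i9:and.ALU add.ALU ; dual
t=6 i10:st.MEM ; no-port MEM/MEM
t=7 i11:ld.MEM ; tail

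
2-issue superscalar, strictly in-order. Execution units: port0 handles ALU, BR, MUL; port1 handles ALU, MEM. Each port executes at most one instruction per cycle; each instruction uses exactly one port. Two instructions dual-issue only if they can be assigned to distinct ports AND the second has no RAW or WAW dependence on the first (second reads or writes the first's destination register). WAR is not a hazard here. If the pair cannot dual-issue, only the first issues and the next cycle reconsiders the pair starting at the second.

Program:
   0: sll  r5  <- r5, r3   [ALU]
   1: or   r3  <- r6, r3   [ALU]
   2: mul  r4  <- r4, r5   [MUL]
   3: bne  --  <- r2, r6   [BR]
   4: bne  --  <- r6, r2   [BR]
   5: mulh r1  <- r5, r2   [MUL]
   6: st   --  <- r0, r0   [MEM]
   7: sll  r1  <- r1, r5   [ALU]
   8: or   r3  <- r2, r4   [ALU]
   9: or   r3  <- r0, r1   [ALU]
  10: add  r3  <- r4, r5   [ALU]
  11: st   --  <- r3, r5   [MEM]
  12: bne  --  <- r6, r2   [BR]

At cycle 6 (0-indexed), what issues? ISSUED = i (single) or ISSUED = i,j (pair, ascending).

ISSUED = 9

  cy0 -> i0/i1 (sll+or) dual
  cy1 -> i2 (mul) no-port MUL/BR
  cy2 -> i3 (bne) no-port BR/BR
  cy3 -> i4 (bne) no-port BR/MUL
  cy4 -> i5/i6 (mulh+st) dual
  cy5 -> i7/i8 (sll+or) dual
  cy6 -> i9 (or) WAW r3
  cy7 -> i10 (add) RAW r3
  cy8 -> i11/i12 (st+bne) dual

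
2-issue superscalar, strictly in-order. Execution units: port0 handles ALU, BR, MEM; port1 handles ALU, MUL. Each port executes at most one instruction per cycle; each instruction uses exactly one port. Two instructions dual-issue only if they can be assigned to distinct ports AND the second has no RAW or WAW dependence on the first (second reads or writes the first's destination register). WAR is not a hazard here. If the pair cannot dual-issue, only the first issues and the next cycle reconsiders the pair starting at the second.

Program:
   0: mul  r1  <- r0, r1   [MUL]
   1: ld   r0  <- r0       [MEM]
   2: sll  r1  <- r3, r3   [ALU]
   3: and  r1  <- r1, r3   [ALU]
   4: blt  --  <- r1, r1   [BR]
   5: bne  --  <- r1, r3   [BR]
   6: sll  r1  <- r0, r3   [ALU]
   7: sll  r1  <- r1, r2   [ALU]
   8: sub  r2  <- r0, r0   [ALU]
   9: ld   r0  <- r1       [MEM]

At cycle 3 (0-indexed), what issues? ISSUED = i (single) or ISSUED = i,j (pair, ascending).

  cy0 -> i0&i1 (mul.MUL+ld.MEM) 2-wide
  cy1 -> i2 (sll.ALU) RAW+WAW r1
  cy2 -> i3 (and.ALU) RAW r1
  cy3 -> i4 (blt.BR) no-port BR/BR
  cy4 -> i5&i6 (bne.BR+sll.ALU) 2-wide
  cy5 -> i7&i8 (sll.ALU+sub.ALU) 2-wide
  cy6 -> i9 (ld.MEM) tail

ISSUED = 4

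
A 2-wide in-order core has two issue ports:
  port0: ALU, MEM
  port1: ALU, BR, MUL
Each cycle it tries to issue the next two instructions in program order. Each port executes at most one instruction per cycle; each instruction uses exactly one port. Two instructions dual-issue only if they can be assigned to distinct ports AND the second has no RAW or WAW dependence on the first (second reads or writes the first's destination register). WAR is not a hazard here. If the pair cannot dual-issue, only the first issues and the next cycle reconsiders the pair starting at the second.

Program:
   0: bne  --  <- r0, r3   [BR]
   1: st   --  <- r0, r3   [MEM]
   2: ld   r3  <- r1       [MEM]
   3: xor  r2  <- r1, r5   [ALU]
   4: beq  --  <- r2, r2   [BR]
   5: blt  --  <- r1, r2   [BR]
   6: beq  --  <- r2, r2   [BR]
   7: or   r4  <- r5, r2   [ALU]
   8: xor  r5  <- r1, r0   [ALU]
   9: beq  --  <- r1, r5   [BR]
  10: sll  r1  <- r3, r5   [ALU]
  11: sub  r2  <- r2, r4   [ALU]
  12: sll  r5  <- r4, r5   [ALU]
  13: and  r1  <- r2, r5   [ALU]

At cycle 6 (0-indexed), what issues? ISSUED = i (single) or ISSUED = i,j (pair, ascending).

  cy0 -> i0+i1 (bne;st) pair
  cy1 -> i2+i3 (ld;xor) pair
  cy2 -> i4 (beq) no-port BR/BR
  cy3 -> i5 (blt) no-port BR/BR
  cy4 -> i6+i7 (beq;or) pair
  cy5 -> i8 (xor) RAW r5
  cy6 -> i9+i10 (beq;sll) pair
  cy7 -> i11+i12 (sub;sll) pair
  cy8 -> i13 (and) tail

ISSUED = 9,10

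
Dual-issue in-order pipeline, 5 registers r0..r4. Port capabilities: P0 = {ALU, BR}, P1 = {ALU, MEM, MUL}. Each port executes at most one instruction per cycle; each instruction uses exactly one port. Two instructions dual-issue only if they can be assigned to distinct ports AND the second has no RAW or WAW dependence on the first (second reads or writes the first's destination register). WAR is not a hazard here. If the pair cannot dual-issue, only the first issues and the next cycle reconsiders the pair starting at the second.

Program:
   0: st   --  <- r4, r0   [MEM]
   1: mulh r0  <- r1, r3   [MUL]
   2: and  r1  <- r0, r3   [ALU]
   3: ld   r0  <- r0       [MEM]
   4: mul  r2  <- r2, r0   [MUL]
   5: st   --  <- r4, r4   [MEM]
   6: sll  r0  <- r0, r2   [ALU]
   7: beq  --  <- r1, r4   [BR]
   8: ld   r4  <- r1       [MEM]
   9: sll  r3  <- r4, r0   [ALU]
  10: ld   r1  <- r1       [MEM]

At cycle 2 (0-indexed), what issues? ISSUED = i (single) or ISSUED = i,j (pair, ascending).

ISSUED = 2,3

  cy0 -> i0 (st.MEM) no-port MEM/MUL
  cy1 -> i1 (mulh.MUL) RAW r0
  cy2 -> i2/i3 (and.ALU+ld.MEM) pair
  cy3 -> i4 (mul.MUL) no-port MUL/MEM
  cy4 -> i5/i6 (st.MEM+sll.ALU) pair
  cy5 -> i7/i8 (beq.BR+ld.MEM) pair
  cy6 -> i9/i10 (sll.ALU+ld.MEM) pair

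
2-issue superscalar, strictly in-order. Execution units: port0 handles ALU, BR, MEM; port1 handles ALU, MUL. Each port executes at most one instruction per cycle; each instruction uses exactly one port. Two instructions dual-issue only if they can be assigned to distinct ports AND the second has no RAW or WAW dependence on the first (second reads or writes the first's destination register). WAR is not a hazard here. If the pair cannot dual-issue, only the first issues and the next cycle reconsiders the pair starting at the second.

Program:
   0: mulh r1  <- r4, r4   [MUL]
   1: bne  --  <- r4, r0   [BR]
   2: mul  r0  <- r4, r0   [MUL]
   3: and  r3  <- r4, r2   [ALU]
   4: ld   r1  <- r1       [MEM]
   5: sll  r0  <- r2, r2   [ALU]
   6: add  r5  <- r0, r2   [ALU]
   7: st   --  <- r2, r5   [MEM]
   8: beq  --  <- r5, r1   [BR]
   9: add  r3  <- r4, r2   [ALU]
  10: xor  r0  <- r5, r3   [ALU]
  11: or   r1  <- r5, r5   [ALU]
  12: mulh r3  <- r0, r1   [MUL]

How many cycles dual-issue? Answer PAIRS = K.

PAIRS = 5

  cy0 -> i0,i1 (mulh.MUL/bne.BR) dual
  cy1 -> i2,i3 (mul.MUL/and.ALU) dual
  cy2 -> i4,i5 (ld.MEM/sll.ALU) dual
  cy3 -> i6 (add.ALU) RAW r5
  cy4 -> i7 (st.MEM) no-port MEM/BR
  cy5 -> i8,i9 (beq.BR/add.ALU) dual
  cy6 -> i10,i11 (xor.ALU/or.ALU) dual
  cy7 -> i12 (mulh.MUL) tail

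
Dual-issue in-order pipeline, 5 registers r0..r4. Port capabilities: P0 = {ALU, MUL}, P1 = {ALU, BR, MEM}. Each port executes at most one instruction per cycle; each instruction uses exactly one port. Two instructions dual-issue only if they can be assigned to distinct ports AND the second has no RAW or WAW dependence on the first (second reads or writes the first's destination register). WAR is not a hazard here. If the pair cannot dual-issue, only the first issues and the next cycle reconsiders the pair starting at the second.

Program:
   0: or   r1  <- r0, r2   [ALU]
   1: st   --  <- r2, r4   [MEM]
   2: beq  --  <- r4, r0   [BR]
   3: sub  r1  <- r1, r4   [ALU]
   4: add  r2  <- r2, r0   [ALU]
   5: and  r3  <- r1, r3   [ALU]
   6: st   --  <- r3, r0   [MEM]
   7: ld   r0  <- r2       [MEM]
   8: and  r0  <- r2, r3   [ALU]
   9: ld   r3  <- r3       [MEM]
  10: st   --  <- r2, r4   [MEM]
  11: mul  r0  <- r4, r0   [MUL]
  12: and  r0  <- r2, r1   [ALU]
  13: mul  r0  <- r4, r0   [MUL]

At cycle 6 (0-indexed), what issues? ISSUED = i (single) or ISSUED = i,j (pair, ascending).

ISSUED = 10,11

0. or.ALU st.MEM @i0&i1  | 2-wide
1. beq.BR sub.ALU @i2&i3  | 2-wide
2. add.ALU and.ALU @i4&i5  | 2-wide
3. st.MEM @i6  | no-port MEM/MEM
4. ld.MEM @i7  | WAW r0
5. and.ALU ld.MEM @i8&i9  | 2-wide
6. st.MEM mul.MUL @i10&i11  | 2-wide
7. and.ALU @i12  | RAW+WAW r0
8. mul.MUL @i13  | tail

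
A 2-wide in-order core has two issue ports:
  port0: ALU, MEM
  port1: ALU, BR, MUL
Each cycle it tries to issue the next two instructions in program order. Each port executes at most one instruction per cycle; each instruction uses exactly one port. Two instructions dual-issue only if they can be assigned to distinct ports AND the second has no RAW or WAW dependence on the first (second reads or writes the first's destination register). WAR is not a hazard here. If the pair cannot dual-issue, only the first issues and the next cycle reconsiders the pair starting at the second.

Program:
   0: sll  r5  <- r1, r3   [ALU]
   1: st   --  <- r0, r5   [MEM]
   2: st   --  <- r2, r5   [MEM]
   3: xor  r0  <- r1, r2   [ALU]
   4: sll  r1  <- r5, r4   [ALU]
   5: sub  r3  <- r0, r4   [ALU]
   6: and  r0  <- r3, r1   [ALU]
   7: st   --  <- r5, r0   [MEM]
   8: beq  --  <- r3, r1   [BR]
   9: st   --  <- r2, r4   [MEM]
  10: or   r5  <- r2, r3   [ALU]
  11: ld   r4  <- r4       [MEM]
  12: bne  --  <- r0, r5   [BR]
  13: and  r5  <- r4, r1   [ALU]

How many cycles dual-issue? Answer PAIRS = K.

[0] i0  sll  -- RAW r5
[1] i1  st  -- no-port MEM/MEM
[2] i2+i3  st+xor  -- dual
[3] i4+i5  sll+sub  -- dual
[4] i6  and  -- RAW r0
[5] i7+i8  st+beq  -- dual
[6] i9+i10  st+or  -- dual
[7] i11+i12  ld+bne  -- dual
[8] i13  and  -- tail

PAIRS = 5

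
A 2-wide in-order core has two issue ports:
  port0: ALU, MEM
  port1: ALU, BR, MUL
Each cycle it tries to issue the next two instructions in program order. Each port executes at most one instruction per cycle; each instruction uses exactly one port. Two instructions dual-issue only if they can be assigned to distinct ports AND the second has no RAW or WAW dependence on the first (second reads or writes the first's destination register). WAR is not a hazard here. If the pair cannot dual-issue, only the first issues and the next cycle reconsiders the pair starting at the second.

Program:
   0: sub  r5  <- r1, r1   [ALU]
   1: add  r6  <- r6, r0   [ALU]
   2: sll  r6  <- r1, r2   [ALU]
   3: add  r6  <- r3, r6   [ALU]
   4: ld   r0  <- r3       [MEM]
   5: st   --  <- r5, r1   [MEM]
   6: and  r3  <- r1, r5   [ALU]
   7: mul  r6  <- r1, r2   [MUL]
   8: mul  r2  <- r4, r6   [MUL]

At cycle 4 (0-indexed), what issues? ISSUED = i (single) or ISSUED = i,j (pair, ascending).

#0 head=0: sub.ALU add.ALU i0/i1 dual
#1 head=2: sll.ALU i2 RAW+WAW r6
#2 head=3: add.ALU ld.MEM i3/i4 dual
#3 head=5: st.MEM and.ALU i5/i6 dual
#4 head=7: mul.MUL i7 no-port MUL/MUL
#5 head=8: mul.MUL i8 tail

ISSUED = 7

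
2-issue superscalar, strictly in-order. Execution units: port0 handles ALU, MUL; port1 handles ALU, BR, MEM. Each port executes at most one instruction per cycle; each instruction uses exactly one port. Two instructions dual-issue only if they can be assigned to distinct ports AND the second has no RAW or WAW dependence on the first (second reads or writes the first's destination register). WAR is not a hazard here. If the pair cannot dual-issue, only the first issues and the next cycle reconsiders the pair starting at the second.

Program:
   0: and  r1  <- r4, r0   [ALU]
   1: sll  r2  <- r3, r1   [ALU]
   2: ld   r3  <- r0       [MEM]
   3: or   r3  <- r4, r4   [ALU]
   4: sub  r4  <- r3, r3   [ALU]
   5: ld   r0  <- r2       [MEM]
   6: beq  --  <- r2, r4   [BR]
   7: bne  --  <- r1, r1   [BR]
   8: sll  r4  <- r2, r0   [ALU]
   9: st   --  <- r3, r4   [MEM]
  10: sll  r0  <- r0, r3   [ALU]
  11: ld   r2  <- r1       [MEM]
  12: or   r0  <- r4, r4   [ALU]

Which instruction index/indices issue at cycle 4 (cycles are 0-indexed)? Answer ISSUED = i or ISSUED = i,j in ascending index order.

ISSUED = 6

[0] i0  and.ALU  -- RAW r1
[1] i1/i2  sll.ALU+ld.MEM  -- 2-wide
[2] i3  or.ALU  -- RAW r3
[3] i4/i5  sub.ALU+ld.MEM  -- 2-wide
[4] i6  beq.BR  -- no-port BR/BR
[5] i7/i8  bne.BR+sll.ALU  -- 2-wide
[6] i9/i10  st.MEM+sll.ALU  -- 2-wide
[7] i11/i12  ld.MEM+or.ALU  -- 2-wide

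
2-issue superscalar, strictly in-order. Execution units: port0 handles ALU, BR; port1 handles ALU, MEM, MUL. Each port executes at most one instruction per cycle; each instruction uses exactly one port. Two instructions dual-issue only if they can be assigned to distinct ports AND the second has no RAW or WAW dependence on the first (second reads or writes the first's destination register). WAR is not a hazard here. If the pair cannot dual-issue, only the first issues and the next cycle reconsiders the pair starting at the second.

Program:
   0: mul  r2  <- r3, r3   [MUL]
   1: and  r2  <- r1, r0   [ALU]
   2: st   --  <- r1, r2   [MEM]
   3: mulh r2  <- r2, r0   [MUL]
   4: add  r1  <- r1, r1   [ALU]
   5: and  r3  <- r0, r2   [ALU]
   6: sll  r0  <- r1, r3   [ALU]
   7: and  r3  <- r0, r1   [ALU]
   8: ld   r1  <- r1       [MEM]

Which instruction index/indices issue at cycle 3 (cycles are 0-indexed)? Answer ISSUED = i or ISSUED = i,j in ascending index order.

ISSUED = 3,4

#0 head=0: mul.MUL i0 WAW r2
#1 head=1: and.ALU i1 RAW r2
#2 head=2: st.MEM i2 no-port MEM/MUL
#3 head=3: mulh.MUL+add.ALU i3,i4 dual
#4 head=5: and.ALU i5 RAW r3
#5 head=6: sll.ALU i6 RAW r0
#6 head=7: and.ALU+ld.MEM i7,i8 dual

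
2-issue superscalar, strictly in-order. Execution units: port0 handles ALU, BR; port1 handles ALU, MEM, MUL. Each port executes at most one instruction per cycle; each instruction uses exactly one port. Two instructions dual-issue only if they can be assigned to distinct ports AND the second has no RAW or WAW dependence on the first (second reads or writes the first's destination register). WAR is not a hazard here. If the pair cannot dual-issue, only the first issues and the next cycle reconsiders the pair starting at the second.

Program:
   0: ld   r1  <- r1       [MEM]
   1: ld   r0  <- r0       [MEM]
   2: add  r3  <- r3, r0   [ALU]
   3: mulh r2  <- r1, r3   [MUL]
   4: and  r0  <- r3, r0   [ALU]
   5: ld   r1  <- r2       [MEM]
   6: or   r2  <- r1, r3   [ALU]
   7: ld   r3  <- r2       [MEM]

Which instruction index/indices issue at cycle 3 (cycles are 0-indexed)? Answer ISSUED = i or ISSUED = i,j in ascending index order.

  cy0 -> i0 (ld.MEM) no-port MEM/MEM
  cy1 -> i1 (ld.MEM) RAW r0
  cy2 -> i2 (add.ALU) RAW r3
  cy3 -> i3&i4 (mulh.MUL/and.ALU) dual
  cy4 -> i5 (ld.MEM) RAW r1
  cy5 -> i6 (or.ALU) RAW r2
  cy6 -> i7 (ld.MEM) tail

ISSUED = 3,4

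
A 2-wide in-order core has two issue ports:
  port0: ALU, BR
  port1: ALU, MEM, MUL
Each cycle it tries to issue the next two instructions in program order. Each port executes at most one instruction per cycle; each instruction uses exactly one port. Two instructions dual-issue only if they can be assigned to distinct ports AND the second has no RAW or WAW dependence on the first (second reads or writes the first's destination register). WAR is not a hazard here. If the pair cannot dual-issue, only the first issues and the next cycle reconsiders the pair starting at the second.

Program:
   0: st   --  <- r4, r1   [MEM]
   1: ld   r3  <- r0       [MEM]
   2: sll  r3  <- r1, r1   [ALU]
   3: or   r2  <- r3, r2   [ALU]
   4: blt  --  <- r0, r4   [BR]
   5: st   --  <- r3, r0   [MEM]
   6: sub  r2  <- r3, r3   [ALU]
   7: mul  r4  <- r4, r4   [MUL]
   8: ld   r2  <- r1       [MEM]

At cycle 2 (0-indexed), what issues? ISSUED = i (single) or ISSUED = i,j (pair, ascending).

ISSUED = 2

t=0 i0:st.MEM ; no-port MEM/MEM
t=1 i1:ld.MEM ; WAW r3
t=2 i2:sll.ALU ; RAW r3
t=3 i3&i4:or.ALU+blt.BR ; pair
t=4 i5&i6:st.MEM+sub.ALU ; pair
t=5 i7:mul.MUL ; no-port MUL/MEM
t=6 i8:ld.MEM ; tail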